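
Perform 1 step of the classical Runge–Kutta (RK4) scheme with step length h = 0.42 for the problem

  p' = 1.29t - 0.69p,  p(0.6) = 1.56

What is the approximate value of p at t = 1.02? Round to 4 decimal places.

RK4: k1 = f(t_n, p_n); k2 = f(t_n + h/2, p_n + (h/2)·k1); k3 = f(t_n + h/2, p_n + (h/2)·k2); k4 = f(t_n + h, p_n + h·k3); p_{n+1} = p_n + (h/6)·(k1 + 2k2 + 2k3 + k4).
t=0.600000, p=1.560000:
  k1 = f(0.600000, 1.560000) = -0.302400
  k2 = f(0.810000, 1.496496) = 0.012318
  k3 = f(0.810000, 1.562587) = -0.033285
  k4 = f(1.020000, 1.546020) = 0.249046
  p ← 1.560000 + (0.42/6)·(k1 + 2k2 + 2k3 + k4) = 1.553330
p(1.02) ≈ 1.5533

1.5533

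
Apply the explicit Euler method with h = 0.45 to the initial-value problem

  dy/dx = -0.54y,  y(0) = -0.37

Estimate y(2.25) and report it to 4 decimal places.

-0.0920

Euler: y_{n+1} = y_n + h·f(x_n, y_n).
x=0.000000, y=-0.370000: f=0.199800 → y ← -0.370000 + 0.45·0.199800 = -0.280090
x=0.450000, y=-0.280090: f=0.151249 → y ← -0.280090 + 0.45·0.151249 = -0.212028
x=0.900000, y=-0.212028: f=0.114495 → y ← -0.212028 + 0.45·0.114495 = -0.160505
x=1.350000, y=-0.160505: f=0.086673 → y ← -0.160505 + 0.45·0.086673 = -0.121503
x=1.800000, y=-0.121503: f=0.065611 → y ← -0.121503 + 0.45·0.065611 = -0.091977
y(2.25) ≈ -0.0920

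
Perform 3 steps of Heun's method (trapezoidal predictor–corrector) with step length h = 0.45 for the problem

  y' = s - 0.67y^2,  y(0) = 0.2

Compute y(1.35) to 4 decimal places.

0.8969

Heun: k1 = f(s_n, y_n); k2 = f(s_n + h, y_n + h·k1); y_{n+1} = y_n + (h/2)·(k1 + k2).
s=0.000000, y=0.200000:
  k1 = f(0.000000, 0.200000) = -0.026800
  k2 = f(0.450000, 0.187940) = 0.426335
  y ← 0.200000 + (0.45/2)·(-0.026800 + 0.426335) = 0.289895
s=0.450000, y=0.289895:
  k1 = f(0.450000, 0.289895) = 0.393694
  k2 = f(0.900000, 0.467057) = 0.753844
  y ← 0.289895 + (0.45/2)·(0.393694 + 0.753844) = 0.548091
s=0.900000, y=0.548091:
  k1 = f(0.900000, 0.548091) = 0.698729
  k2 = f(1.350000, 0.862520) = 0.851560
  y ← 0.548091 + (0.45/2)·(0.698729 + 0.851560) = 0.896906
y(1.35) ≈ 0.8969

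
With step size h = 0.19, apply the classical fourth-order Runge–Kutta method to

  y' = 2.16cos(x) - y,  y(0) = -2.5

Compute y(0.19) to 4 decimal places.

-1.6960

RK4: k1 = f(x_n, y_n); k2 = f(x_n + h/2, y_n + (h/2)·k1); k3 = f(x_n + h/2, y_n + (h/2)·k2); k4 = f(x_n + h, y_n + h·k3); y_{n+1} = y_n + (h/6)·(k1 + 2k2 + 2k3 + k4).
x=0.000000, y=-2.500000:
  k1 = f(0.000000, -2.500000) = 4.660000
  k2 = f(0.095000, -2.057300) = 4.207560
  k3 = f(0.095000, -2.100282) = 4.250542
  k4 = f(0.190000, -1.692397) = 3.813526
  y ← -2.500000 + (0.19/6)·(k1 + 2k2 + 2k3 + k4) = -1.695992
y(0.19) ≈ -1.6960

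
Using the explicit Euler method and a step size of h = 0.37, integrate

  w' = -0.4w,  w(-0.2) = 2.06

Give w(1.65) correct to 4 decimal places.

0.9248

Euler: w_{n+1} = w_n + h·f(t_n, w_n).
t=-0.200000, w=2.060000: f=-0.824000 → w ← 2.060000 + 0.37·(-0.824000) = 1.755120
t=0.170000, w=1.755120: f=-0.702048 → w ← 1.755120 + 0.37·(-0.702048) = 1.495362
t=0.540000, w=1.495362: f=-0.598145 → w ← 1.495362 + 0.37·(-0.598145) = 1.274049
t=0.910000, w=1.274049: f=-0.509619 → w ← 1.274049 + 0.37·(-0.509619) = 1.085489
t=1.280000, w=1.085489: f=-0.434196 → w ← 1.085489 + 0.37·(-0.434196) = 0.924837
w(1.65) ≈ 0.9248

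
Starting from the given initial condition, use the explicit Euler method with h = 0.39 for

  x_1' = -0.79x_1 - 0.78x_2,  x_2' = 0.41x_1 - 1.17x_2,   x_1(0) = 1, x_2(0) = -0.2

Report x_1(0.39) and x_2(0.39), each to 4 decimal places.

Euler on (x_1,x_2): x_1_{n+1} = x_1_n + h·x_1', x_2_{n+1} = x_2_n + h·x_2'.
0.000000: (1.000000, -0.200000); f=(-0.634000, 0.644000) → (0.752740, 0.051160)
(x_1(0.39), x_2(0.39)) ≈ (0.7527, 0.0512)

0.7527, 0.0512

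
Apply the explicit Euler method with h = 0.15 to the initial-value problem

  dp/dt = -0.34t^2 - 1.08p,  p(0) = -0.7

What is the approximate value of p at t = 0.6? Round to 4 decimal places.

-0.3602

Euler: p_{n+1} = p_n + h·f(t_n, p_n).
t=0.000000, p=-0.700000: f=0.756000 → p ← -0.700000 + 0.15·0.756000 = -0.586600
t=0.150000, p=-0.586600: f=0.625878 → p ← -0.586600 + 0.15·0.625878 = -0.492718
t=0.300000, p=-0.492718: f=0.501536 → p ← -0.492718 + 0.15·0.501536 = -0.417488
t=0.450000, p=-0.417488: f=0.382037 → p ← -0.417488 + 0.15·0.382037 = -0.360182
p(0.6) ≈ -0.3602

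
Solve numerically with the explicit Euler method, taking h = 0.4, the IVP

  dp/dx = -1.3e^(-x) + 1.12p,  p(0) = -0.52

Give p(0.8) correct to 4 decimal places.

-2.1918

Euler: p_{n+1} = p_n + h·f(x_n, p_n).
x=0.000000, p=-0.520000: f=-1.882400 → p ← -0.520000 + 0.4·(-1.882400) = -1.272960
x=0.400000, p=-1.272960: f=-2.297131 → p ← -1.272960 + 0.4·(-2.297131) = -2.191813
p(0.8) ≈ -2.1918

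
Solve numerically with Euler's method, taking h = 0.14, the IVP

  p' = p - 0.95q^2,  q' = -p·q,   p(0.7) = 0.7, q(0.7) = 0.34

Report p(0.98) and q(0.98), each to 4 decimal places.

0.8797, 0.2731

Euler on (p,q): p_{n+1} = p_n + h·p', q_{n+1} = q_n + h·q'.
0.700000: (0.700000, 0.340000); f=(0.590180, -0.238000) → (0.782625, 0.306680)
0.840000: (0.782625, 0.306680); f=(0.693275, -0.240015) → (0.879684, 0.273078)
(p(0.98), q(0.98)) ≈ (0.8797, 0.2731)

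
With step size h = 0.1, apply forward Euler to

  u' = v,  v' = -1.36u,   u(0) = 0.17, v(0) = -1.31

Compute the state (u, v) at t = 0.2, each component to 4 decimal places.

Euler on (u,v): u_{n+1} = u_n + h·u', v_{n+1} = v_n + h·v'.
0.000000: (0.170000, -1.310000); f=(-1.310000, -0.231200) → (0.039000, -1.333120)
0.100000: (0.039000, -1.333120); f=(-1.333120, -0.053040) → (-0.094312, -1.338424)
(u(0.2), v(0.2)) ≈ (-0.0943, -1.3384)

-0.0943, -1.3384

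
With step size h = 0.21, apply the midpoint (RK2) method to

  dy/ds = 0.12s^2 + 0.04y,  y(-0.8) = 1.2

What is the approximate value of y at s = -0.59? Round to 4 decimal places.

1.2224

Midpoint: k1 = f(s_n, y_n); k2 = f(s_n + h/2, y_n + (h/2)·k1); y_{n+1} = y_n + h·k2.
s=-0.800000, y=1.200000:
  k1 = f(-0.800000, 1.200000) = 0.124800
  k2 = f(-0.695000, 1.213104) = 0.106487
  y ← 1.200000 + 0.21·0.106487 = 1.222362
y(-0.59) ≈ 1.2224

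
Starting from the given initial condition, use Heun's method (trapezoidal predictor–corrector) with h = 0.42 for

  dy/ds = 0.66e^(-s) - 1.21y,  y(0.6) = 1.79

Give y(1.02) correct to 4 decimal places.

1.1989

Heun: k1 = f(s_n, y_n); k2 = f(s_n + h, y_n + h·k1); y_{n+1} = y_n + (h/2)·(k1 + k2).
s=0.600000, y=1.790000:
  k1 = f(0.600000, 1.790000) = -1.803684
  k2 = f(1.020000, 1.032453) = -1.011275
  y ← 1.790000 + (0.42/2)·(-1.803684 + (-1.011275)) = 1.198859
y(1.02) ≈ 1.1989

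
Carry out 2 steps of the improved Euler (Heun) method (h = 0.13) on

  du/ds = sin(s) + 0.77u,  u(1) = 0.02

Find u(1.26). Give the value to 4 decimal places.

0.2824

Heun: k1 = f(s_n, u_n); k2 = f(s_n + h, u_n + h·k1); u_{n+1} = u_n + (h/2)·(k1 + k2).
s=1.000000, u=0.020000:
  k1 = f(1.000000, 0.020000) = 0.856871
  k2 = f(1.130000, 0.131393) = 1.005585
  u ← 0.020000 + (0.13/2)·(0.856871 + 1.005585) = 0.141060
s=1.130000, u=0.141060:
  k1 = f(1.130000, 0.141060) = 1.013028
  k2 = f(1.260000, 0.272753) = 1.162110
  u ← 0.141060 + (0.13/2)·(1.013028 + 1.162110) = 0.282444
u(1.26) ≈ 0.2824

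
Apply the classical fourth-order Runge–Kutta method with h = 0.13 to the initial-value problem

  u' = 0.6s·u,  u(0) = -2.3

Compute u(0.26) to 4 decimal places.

RK4: k1 = f(s_n, u_n); k2 = f(s_n + h/2, u_n + (h/2)·k1); k3 = f(s_n + h/2, u_n + (h/2)·k2); k4 = f(s_n + h, u_n + h·k3); u_{n+1} = u_n + (h/6)·(k1 + 2k2 + 2k3 + k4).
s=0.000000, u=-2.300000:
  k1 = f(0.000000, -2.300000) = 0.000000
  k2 = f(0.065000, -2.300000) = -0.089700
  k3 = f(0.065000, -2.305830) = -0.089927
  k4 = f(0.130000, -2.311691) = -0.180312
  u ← -2.300000 + (0.13/6)·(k1 + 2k2 + 2k3 + k4) = -2.311691
s=0.130000, u=-2.311691:
  k1 = f(0.130000, -2.311691) = -0.180312
  k2 = f(0.195000, -2.323411) = -0.271839
  k3 = f(0.195000, -2.329360) = -0.272535
  k4 = f(0.260000, -2.347120) = -0.366151
  u ← -2.311691 + (0.13/6)·(k1 + 2k2 + 2k3 + k4) = -2.347120
u(0.26) ≈ -2.3471

-2.3471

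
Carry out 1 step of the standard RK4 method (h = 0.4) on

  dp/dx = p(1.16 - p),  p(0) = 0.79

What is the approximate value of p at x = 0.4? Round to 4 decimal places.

0.8961

RK4: k1 = f(x_n, p_n); k2 = f(x_n + h/2, p_n + (h/2)·k1); k3 = f(x_n + h/2, p_n + (h/2)·k2); k4 = f(x_n + h, p_n + h·k3); p_{n+1} = p_n + (h/6)·(k1 + 2k2 + 2k3 + k4).
x=0.000000, p=0.790000:
  k1 = f(0.000000, 0.790000) = 0.292300
  k2 = f(0.200000, 0.848460) = 0.264329
  k3 = f(0.200000, 0.842866) = 0.267302
  k4 = f(0.400000, 0.896921) = 0.235961
  p ← 0.790000 + (0.4/6)·(k1 + 2k2 + 2k3 + k4) = 0.896102
p(0.4) ≈ 0.8961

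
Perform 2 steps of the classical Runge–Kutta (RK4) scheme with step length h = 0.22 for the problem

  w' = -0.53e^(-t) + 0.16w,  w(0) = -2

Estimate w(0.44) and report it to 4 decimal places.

-2.3418

RK4: k1 = f(t_n, w_n); k2 = f(t_n + h/2, w_n + (h/2)·k1); k3 = f(t_n + h/2, w_n + (h/2)·k2); k4 = f(t_n + h, w_n + h·k3); w_{n+1} = w_n + (h/6)·(k1 + 2k2 + 2k3 + k4).
t=0.000000, w=-2.000000:
  k1 = f(0.000000, -2.000000) = -0.850000
  k2 = f(0.110000, -2.093500) = -0.809752
  k3 = f(0.110000, -2.089073) = -0.809044
  k4 = f(0.220000, -2.177990) = -0.773813
  w ← -2.000000 + (0.22/6)·(k1 + 2k2 + 2k3 + k4) = -2.178252
t=0.220000, w=-2.178252:
  k1 = f(0.220000, -2.178252) = -0.773855
  k2 = f(0.330000, -2.263376) = -0.743170
  k3 = f(0.330000, -2.260000) = -0.742630
  k4 = f(0.440000, -2.341630) = -0.716000
  w ← -2.178252 + (0.22/6)·(k1 + 2k2 + 2k3 + k4) = -2.341838
w(0.44) ≈ -2.3418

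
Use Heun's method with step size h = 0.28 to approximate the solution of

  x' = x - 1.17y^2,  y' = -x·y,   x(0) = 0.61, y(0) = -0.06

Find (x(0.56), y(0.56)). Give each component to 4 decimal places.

Heun on (x,y): k1 = f(t_n, state_n); k2 = f(t_n + h, state_n + h·k1); state_{n+1} = state_n + (h/2)·(k1 + k2).
0.000000: (0.610000, -0.060000)
  k1 = (0.605788, 0.036600)
  predictor → (0.779621, -0.049752)
  k2 = (0.776725, 0.038788)
  → (0.803552, -0.049446)
0.280000: (0.803552, -0.049446)
  k1 = (0.800691, 0.039732)
  predictor → (1.027745, -0.038321)
  k2 = (1.026027, 0.039384)
  → (1.059292, -0.038369)
(x(0.56), y(0.56)) ≈ (1.0593, -0.0384)

1.0593, -0.0384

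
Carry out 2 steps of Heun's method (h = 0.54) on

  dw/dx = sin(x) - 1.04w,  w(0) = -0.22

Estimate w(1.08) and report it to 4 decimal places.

Heun: k1 = f(x_n, w_n); k2 = f(x_n + h, w_n + h·k1); w_{n+1} = w_n + (h/2)·(k1 + k2).
x=0.000000, w=-0.220000:
  k1 = f(0.000000, -0.220000) = 0.228800
  k2 = f(0.540000, -0.096448) = 0.614442
  w ← -0.220000 + (0.54/2)·(0.228800 + 0.614442) = 0.007675
x=0.540000, w=0.007675:
  k1 = f(0.540000, 0.007675) = 0.506154
  k2 = f(1.080000, 0.280998) = 0.589720
  w ← 0.007675 + (0.54/2)·(0.506154 + 0.589720) = 0.303561
w(1.08) ≈ 0.3036

0.3036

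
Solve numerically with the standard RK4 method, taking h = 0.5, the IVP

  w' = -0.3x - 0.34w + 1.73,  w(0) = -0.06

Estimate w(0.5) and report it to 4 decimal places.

0.7094

RK4: k1 = f(x_n, w_n); k2 = f(x_n + h/2, w_n + (h/2)·k1); k3 = f(x_n + h/2, w_n + (h/2)·k2); k4 = f(x_n + h, w_n + h·k3); w_{n+1} = w_n + (h/6)·(k1 + 2k2 + 2k3 + k4).
x=0.000000, w=-0.060000:
  k1 = f(0.000000, -0.060000) = 1.750400
  k2 = f(0.250000, 0.377600) = 1.526616
  k3 = f(0.250000, 0.321654) = 1.545638
  k4 = f(0.500000, 0.712819) = 1.337642
  w ← -0.060000 + (0.5/6)·(k1 + 2k2 + 2k3 + k4) = 0.709379
w(0.5) ≈ 0.7094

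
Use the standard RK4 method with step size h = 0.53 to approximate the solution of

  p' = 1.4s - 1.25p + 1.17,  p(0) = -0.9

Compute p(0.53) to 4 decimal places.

0.1481

RK4: k1 = f(s_n, p_n); k2 = f(s_n + h/2, p_n + (h/2)·k1); k3 = f(s_n + h/2, p_n + (h/2)·k2); k4 = f(s_n + h, p_n + h·k3); p_{n+1} = p_n + (h/6)·(k1 + 2k2 + 2k3 + k4).
s=0.000000, p=-0.900000:
  k1 = f(0.000000, -0.900000) = 2.295000
  k2 = f(0.265000, -0.291825) = 1.905781
  k3 = f(0.265000, -0.394968) = 2.034710
  k4 = f(0.530000, 0.178396) = 1.689005
  p ← -0.900000 + (0.53/6)·(k1 + 2k2 + 2k3 + k4) = 0.148074
p(0.53) ≈ 0.1481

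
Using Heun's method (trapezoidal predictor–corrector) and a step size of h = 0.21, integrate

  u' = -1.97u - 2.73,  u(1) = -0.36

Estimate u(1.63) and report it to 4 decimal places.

-1.0747

Heun: k1 = f(x_n, u_n); k2 = f(x_n + h, u_n + h·k1); u_{n+1} = u_n + (h/2)·(k1 + k2).
x=1.000000, u=-0.360000:
  k1 = f(1.000000, -0.360000) = -2.020800
  k2 = f(1.210000, -0.784368) = -1.184795
  u ← -0.360000 + (0.21/2)·(-2.020800 + (-1.184795)) = -0.696587
x=1.210000, u=-0.696587:
  k1 = f(1.210000, -0.696587) = -1.357723
  k2 = f(1.420000, -0.981709) = -0.796033
  u ← -0.696587 + (0.21/2)·(-1.357723 + (-0.796033)) = -0.922732
x=1.420000, u=-0.922732:
  k1 = f(1.420000, -0.922732) = -0.912218
  k2 = f(1.630000, -1.114298) = -0.534834
  u ← -0.922732 + (0.21/2)·(-0.912218 + (-0.534834)) = -1.074672
u(1.63) ≈ -1.0747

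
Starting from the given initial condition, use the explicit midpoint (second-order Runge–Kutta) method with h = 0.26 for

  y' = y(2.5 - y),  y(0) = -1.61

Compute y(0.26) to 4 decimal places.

-4.8022

Midpoint: k1 = f(t_n, y_n); k2 = f(t_n + h/2, y_n + (h/2)·k1); y_{n+1} = y_n + h·k2.
t=0.000000, y=-1.610000:
  k1 = f(0.000000, -1.610000) = -6.617100
  k2 = f(0.130000, -2.470223) = -12.277559
  y ← -1.610000 + 0.26·(-12.277559) = -4.802165
y(0.26) ≈ -4.8022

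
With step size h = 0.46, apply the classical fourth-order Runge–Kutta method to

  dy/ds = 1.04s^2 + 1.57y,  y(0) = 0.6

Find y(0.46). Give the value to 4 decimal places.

1.2752

RK4: k1 = f(s_n, y_n); k2 = f(s_n + h/2, y_n + (h/2)·k1); k3 = f(s_n + h/2, y_n + (h/2)·k2); k4 = f(s_n + h, y_n + h·k3); y_{n+1} = y_n + (h/6)·(k1 + 2k2 + 2k3 + k4).
s=0.000000, y=0.600000:
  k1 = f(0.000000, 0.600000) = 0.942000
  k2 = f(0.230000, 0.816660) = 1.337172
  k3 = f(0.230000, 0.907550) = 1.479869
  k4 = f(0.460000, 1.280740) = 2.230825
  y ← 0.600000 + (0.46/6)·(k1 + 2k2 + 2k3 + k4) = 1.275196
y(0.46) ≈ 1.2752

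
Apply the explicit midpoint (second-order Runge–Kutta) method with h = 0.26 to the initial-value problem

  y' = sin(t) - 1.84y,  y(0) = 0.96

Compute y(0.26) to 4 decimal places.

Midpoint: k1 = f(t_n, y_n); k2 = f(t_n + h/2, y_n + (h/2)·k1); y_{n+1} = y_n + h·k2.
t=0.000000, y=0.960000:
  k1 = f(0.000000, 0.960000) = -1.766400
  k2 = f(0.130000, 0.730368) = -1.214243
  y ← 0.960000 + 0.26·(-1.214243) = 0.644297
y(0.26) ≈ 0.6443

0.6443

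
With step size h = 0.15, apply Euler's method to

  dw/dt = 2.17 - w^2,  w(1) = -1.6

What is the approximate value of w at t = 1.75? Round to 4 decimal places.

Euler: w_{n+1} = w_n + h·f(t_n, w_n).
t=1.000000, w=-1.600000: f=-0.390000 → w ← -1.600000 + 0.15·(-0.390000) = -1.658500
t=1.150000, w=-1.658500: f=-0.580622 → w ← -1.658500 + 0.15·(-0.580622) = -1.745593
t=1.300000, w=-1.745593: f=-0.877096 → w ← -1.745593 + 0.15·(-0.877096) = -1.877158
t=1.450000, w=-1.877158: f=-1.353721 → w ← -1.877158 + 0.15·(-1.353721) = -2.080216
t=1.600000, w=-2.080216: f=-2.157298 → w ← -2.080216 + 0.15·(-2.157298) = -2.403811
w(1.75) ≈ -2.4038

-2.4038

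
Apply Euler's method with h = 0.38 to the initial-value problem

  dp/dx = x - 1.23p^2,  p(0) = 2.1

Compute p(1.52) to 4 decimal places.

0.7918

Euler: p_{n+1} = p_n + h·f(x_n, p_n).
x=0.000000, p=2.100000: f=-5.424300 → p ← 2.100000 + 0.38·(-5.424300) = 0.038766
x=0.380000, p=0.038766: f=0.378152 → p ← 0.038766 + 0.38·0.378152 = 0.182464
x=0.760000, p=0.182464: f=0.719050 → p ← 0.182464 + 0.38·0.719050 = 0.455702
x=1.140000, p=0.455702: f=0.884572 → p ← 0.455702 + 0.38·0.884572 = 0.791840
p(1.52) ≈ 0.7918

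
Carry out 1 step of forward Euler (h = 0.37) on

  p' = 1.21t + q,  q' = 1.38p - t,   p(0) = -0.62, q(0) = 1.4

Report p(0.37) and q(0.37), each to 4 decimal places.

Euler on (p,q): p_{n+1} = p_n + h·p', q_{n+1} = q_n + h·q'.
0.000000: (-0.620000, 1.400000); f=(1.400000, -0.855600) → (-0.102000, 1.083428)
(p(0.37), q(0.37)) ≈ (-0.1020, 1.0834)

-0.1020, 1.0834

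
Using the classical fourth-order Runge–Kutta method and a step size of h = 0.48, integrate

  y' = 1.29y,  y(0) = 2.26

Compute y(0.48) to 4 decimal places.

RK4: k1 = f(t_n, y_n); k2 = f(t_n + h/2, y_n + (h/2)·k1); k3 = f(t_n + h/2, y_n + (h/2)·k2); k4 = f(t_n + h, y_n + h·k3); y_{n+1} = y_n + (h/6)·(k1 + 2k2 + 2k3 + k4).
t=0.000000, y=2.260000:
  k1 = f(0.000000, 2.260000) = 2.915400
  k2 = f(0.240000, 2.959696) = 3.818008
  k3 = f(0.240000, 3.176322) = 4.097455
  k4 = f(0.480000, 4.226779) = 5.452544
  y ← 2.260000 + (0.48/6)·(k1 + 2k2 + 2k3 + k4) = 4.195910
y(0.48) ≈ 4.1959

4.1959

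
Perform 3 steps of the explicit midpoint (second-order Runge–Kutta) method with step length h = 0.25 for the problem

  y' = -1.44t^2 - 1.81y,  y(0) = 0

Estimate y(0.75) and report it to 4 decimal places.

Midpoint: k1 = f(t_n, y_n); k2 = f(t_n + h/2, y_n + (h/2)·k1); y_{n+1} = y_n + h·k2.
t=0.000000, y=0.000000:
  k1 = f(0.000000, 0.000000) = 0.000000
  k2 = f(0.125000, 0.000000) = -0.022500
  y ← 0.000000 + 0.25·(-0.022500) = -0.005625
t=0.250000, y=-0.005625:
  k1 = f(0.250000, -0.005625) = -0.079819
  k2 = f(0.375000, -0.015602) = -0.174260
  y ← -0.005625 + 0.25·(-0.174260) = -0.049190
t=0.500000, y=-0.049190:
  k1 = f(0.500000, -0.049190) = -0.270966
  k2 = f(0.625000, -0.083061) = -0.412160
  y ← -0.049190 + 0.25·(-0.412160) = -0.152230
y(0.75) ≈ -0.1522

-0.1522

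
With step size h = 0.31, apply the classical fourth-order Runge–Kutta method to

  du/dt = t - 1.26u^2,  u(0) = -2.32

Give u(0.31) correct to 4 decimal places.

RK4: k1 = f(t_n, u_n); k2 = f(t_n + h/2, u_n + (h/2)·k1); k3 = f(t_n + h/2, u_n + (h/2)·k2); k4 = f(t_n + h, u_n + h·k3); u_{n+1} = u_n + (h/6)·(k1 + 2k2 + 2k3 + k4).
t=0.000000, u=-2.320000:
  k1 = f(0.000000, -2.320000) = -6.781824
  k2 = f(0.155000, -3.371183) = -14.164740
  k3 = f(0.155000, -4.515535) = -25.536467
  k4 = f(0.310000, -10.236305) = -131.715242
  u ← -2.320000 + (0.31/6)·(k1 + 2k2 + 2k3 + k4) = -13.578140
u(0.31) ≈ -13.5781

-13.5781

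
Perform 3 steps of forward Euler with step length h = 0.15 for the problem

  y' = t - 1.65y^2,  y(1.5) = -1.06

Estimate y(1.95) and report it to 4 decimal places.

Euler: y_{n+1} = y_n + h·f(t_n, y_n).
t=1.500000, y=-1.060000: f=-0.353940 → y ← -1.060000 + 0.15·(-0.353940) = -1.113091
t=1.650000, y=-1.113091: f=-0.394303 → y ← -1.113091 + 0.15·(-0.394303) = -1.172236
t=1.800000, y=-1.172236: f=-0.467328 → y ← -1.172236 + 0.15·(-0.467328) = -1.242336
y(1.95) ≈ -1.2423

-1.2423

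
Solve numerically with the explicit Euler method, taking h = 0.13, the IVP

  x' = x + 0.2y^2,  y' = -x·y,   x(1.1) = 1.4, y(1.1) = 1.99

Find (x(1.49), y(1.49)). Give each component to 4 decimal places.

2.2714, 0.9452

Euler on (x,y): x_{n+1} = x_n + h·x', y_{n+1} = y_n + h·y'.
1.100000: (1.400000, 1.990000); f=(2.192020, -2.786000) → (1.684963, 1.627820)
1.230000: (1.684963, 1.627820); f=(2.214922, -2.742816) → (1.972902, 1.271254)
1.360000: (1.972902, 1.271254); f=(2.296120, -2.508060) → (2.271398, 0.945206)
(x(1.49), y(1.49)) ≈ (2.2714, 0.9452)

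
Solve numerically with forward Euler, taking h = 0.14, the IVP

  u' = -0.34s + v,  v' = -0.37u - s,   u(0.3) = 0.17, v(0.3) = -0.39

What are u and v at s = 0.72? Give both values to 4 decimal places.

-0.0802, -0.5898

Euler on (u,v): u_{n+1} = u_n + h·u', v_{n+1} = v_n + h·v'.
0.300000: (0.170000, -0.390000); f=(-0.492000, -0.362900) → (0.101120, -0.440806)
0.440000: (0.101120, -0.440806); f=(-0.590406, -0.477414) → (0.018463, -0.507644)
0.580000: (0.018463, -0.507644); f=(-0.704844, -0.586831) → (-0.080215, -0.589800)
(u(0.72), v(0.72)) ≈ (-0.0802, -0.5898)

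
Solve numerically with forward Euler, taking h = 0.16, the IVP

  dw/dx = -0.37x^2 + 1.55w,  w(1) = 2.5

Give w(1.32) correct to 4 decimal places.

Euler: w_{n+1} = w_n + h·f(x_n, w_n).
x=1.000000, w=2.500000: f=3.505000 → w ← 2.500000 + 0.16·3.505000 = 3.060800
x=1.160000, w=3.060800: f=4.246368 → w ← 3.060800 + 0.16·4.246368 = 3.740219
w(1.32) ≈ 3.7402

3.7402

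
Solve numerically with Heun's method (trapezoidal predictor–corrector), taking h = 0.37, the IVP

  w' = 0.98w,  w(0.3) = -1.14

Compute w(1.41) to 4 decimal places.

-3.3220

Heun: k1 = f(x_n, w_n); k2 = f(x_n + h, w_n + h·k1); w_{n+1} = w_n + (h/2)·(k1 + k2).
x=0.300000, w=-1.140000:
  k1 = f(0.300000, -1.140000) = -1.117200
  k2 = f(0.670000, -1.553364) = -1.522297
  w ← -1.140000 + (0.37/2)·(-1.117200 + (-1.522297)) = -1.628307
x=0.670000, w=-1.628307:
  k1 = f(0.670000, -1.628307) = -1.595741
  k2 = f(1.040000, -2.218731) = -2.174356
  w ← -1.628307 + (0.37/2)·(-1.595741 + (-2.174356)) = -2.325775
x=1.040000, w=-2.325775:
  k1 = f(1.040000, -2.325775) = -2.279259
  k2 = f(1.410000, -3.169101) = -3.105719
  w ← -2.325775 + (0.37/2)·(-2.279259 + (-3.105719)) = -3.321996
w(1.41) ≈ -3.3220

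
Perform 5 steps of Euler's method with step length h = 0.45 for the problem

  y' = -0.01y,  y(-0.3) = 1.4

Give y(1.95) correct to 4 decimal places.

Euler: y_{n+1} = y_n + h·f(s_n, y_n).
s=-0.300000, y=1.400000: f=-0.014000 → y ← 1.400000 + 0.45·(-0.014000) = 1.393700
s=0.150000, y=1.393700: f=-0.013937 → y ← 1.393700 + 0.45·(-0.013937) = 1.387428
s=0.600000, y=1.387428: f=-0.013874 → y ← 1.387428 + 0.45·(-0.013874) = 1.381185
s=1.050000, y=1.381185: f=-0.013812 → y ← 1.381185 + 0.45·(-0.013812) = 1.374970
s=1.500000, y=1.374970: f=-0.013750 → y ← 1.374970 + 0.45·(-0.013750) = 1.368782
y(1.95) ≈ 1.3688

1.3688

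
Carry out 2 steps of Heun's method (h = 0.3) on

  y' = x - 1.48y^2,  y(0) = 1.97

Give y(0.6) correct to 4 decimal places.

0.8918

Heun: k1 = f(x_n, y_n); k2 = f(x_n + h, y_n + h·k1); y_{n+1} = y_n + (h/2)·(k1 + k2).
x=0.000000, y=1.970000:
  k1 = f(0.000000, 1.970000) = -5.743732
  k2 = f(0.300000, 0.246880) = 0.209794
  y ← 1.970000 + (0.3/2)·(-5.743732 + 0.209794) = 1.139909
x=0.300000, y=1.139909:
  k1 = f(0.300000, 1.139909) = -1.623102
  k2 = f(0.600000, 0.652979) = -0.031044
  y ← 1.139909 + (0.3/2)·(-1.623102 + (-0.031044)) = 0.891787
y(0.6) ≈ 0.8918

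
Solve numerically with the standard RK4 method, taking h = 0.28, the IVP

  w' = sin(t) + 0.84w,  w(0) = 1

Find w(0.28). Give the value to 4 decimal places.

RK4: k1 = f(t_n, w_n); k2 = f(t_n + h/2, w_n + (h/2)·k1); k3 = f(t_n + h/2, w_n + (h/2)·k2); k4 = f(t_n + h, w_n + h·k3); w_{n+1} = w_n + (h/6)·(k1 + 2k2 + 2k3 + k4).
t=0.000000, w=1.000000:
  k1 = f(0.000000, 1.000000) = 0.840000
  k2 = f(0.140000, 1.117600) = 1.078327
  k3 = f(0.140000, 1.150966) = 1.106354
  k4 = f(0.280000, 1.309779) = 1.376570
  w ← 1.000000 + (0.28/6)·(k1 + 2k2 + 2k3 + k4) = 1.307344
w(0.28) ≈ 1.3073

1.3073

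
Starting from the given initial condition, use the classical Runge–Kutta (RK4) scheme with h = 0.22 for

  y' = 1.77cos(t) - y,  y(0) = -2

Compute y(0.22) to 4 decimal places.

RK4: k1 = f(t_n, y_n); k2 = f(t_n + h/2, y_n + (h/2)·k1); k3 = f(t_n + h/2, y_n + (h/2)·k2); k4 = f(t_n + h, y_n + h·k3); y_{n+1} = y_n + (h/6)·(k1 + 2k2 + 2k3 + k4).
t=0.000000, y=-2.000000:
  k1 = f(0.000000, -2.000000) = 3.770000
  k2 = f(0.110000, -1.585300) = 3.344602
  k3 = f(0.110000, -1.632094) = 3.391396
  k4 = f(0.220000, -1.253893) = 2.981231
  y ← -2.000000 + (0.22/6)·(k1 + 2k2 + 2k3 + k4) = -1.258482
y(0.22) ≈ -1.2585

-1.2585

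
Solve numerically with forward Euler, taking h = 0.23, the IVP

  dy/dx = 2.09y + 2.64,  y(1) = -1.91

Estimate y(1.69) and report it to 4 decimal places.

-3.3631

Euler: y_{n+1} = y_n + h·f(x_n, y_n).
x=1.000000, y=-1.910000: f=-1.351900 → y ← -1.910000 + 0.23·(-1.351900) = -2.220937
x=1.230000, y=-2.220937: f=-2.001758 → y ← -2.220937 + 0.23·(-2.001758) = -2.681341
x=1.460000, y=-2.681341: f=-2.964004 → y ← -2.681341 + 0.23·(-2.964004) = -3.363062
y(1.69) ≈ -3.3631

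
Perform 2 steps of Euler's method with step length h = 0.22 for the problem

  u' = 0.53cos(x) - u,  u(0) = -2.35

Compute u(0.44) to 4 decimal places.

-1.2250

Euler: u_{n+1} = u_n + h·f(x_n, u_n).
x=0.000000, u=-2.350000: f=2.880000 → u ← -2.350000 + 0.22·2.880000 = -1.716400
x=0.220000, u=-1.716400: f=2.233626 → u ← -1.716400 + 0.22·2.233626 = -1.225002
u(0.44) ≈ -1.2250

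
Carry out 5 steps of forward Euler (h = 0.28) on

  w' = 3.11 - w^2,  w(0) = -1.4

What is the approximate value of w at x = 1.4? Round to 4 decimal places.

Euler: w_{n+1} = w_n + h·f(x_n, w_n).
x=0.000000, w=-1.400000: f=1.150000 → w ← -1.400000 + 0.28·1.150000 = -1.078000
x=0.280000, w=-1.078000: f=1.947916 → w ← -1.078000 + 0.28·1.947916 = -0.532584
x=0.560000, w=-0.532584: f=2.826355 → w ← -0.532584 + 0.28·2.826355 = 0.258796
x=0.840000, w=0.258796: f=3.043025 → w ← 0.258796 + 0.28·3.043025 = 1.110843
x=1.120000, w=1.110843: f=1.876028 → w ← 1.110843 + 0.28·1.876028 = 1.636131
w(1.4) ≈ 1.6361

1.6361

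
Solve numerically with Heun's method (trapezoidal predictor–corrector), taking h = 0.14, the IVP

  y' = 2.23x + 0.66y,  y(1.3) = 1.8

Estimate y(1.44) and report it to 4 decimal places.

Heun: k1 = f(x_n, y_n); k2 = f(x_n + h, y_n + h·k1); y_{n+1} = y_n + (h/2)·(k1 + k2).
x=1.300000, y=1.800000:
  k1 = f(1.300000, 1.800000) = 4.087000
  k2 = f(1.440000, 2.372180) = 4.776839
  y ← 1.800000 + (0.14/2)·(4.087000 + 4.776839) = 2.420469
y(1.44) ≈ 2.4205

2.4205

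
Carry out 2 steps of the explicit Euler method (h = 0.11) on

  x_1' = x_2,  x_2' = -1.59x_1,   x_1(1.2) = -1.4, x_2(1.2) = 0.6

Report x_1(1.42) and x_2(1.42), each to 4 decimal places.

-1.2411, 1.0782

Euler on (x_1,x_2): x_1_{n+1} = x_1_n + h·x_1', x_2_{n+1} = x_2_n + h·x_2'.
1.200000: (-1.400000, 0.600000); f=(0.600000, 2.226000) → (-1.334000, 0.844860)
1.310000: (-1.334000, 0.844860); f=(0.844860, 2.121060) → (-1.241065, 1.078177)
(x_1(1.42), x_2(1.42)) ≈ (-1.2411, 1.0782)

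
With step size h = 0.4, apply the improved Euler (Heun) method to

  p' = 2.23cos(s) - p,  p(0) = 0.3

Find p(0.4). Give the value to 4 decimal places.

Heun: k1 = f(s_n, p_n); k2 = f(s_n + h, p_n + h·k1); p_{n+1} = p_n + (h/2)·(k1 + k2).
s=0.000000, p=0.300000:
  k1 = f(0.000000, 0.300000) = 1.930000
  k2 = f(0.400000, 1.072000) = 0.981966
  p ← 0.300000 + (0.4/2)·(1.930000 + 0.981966) = 0.882393
p(0.4) ≈ 0.8824

0.8824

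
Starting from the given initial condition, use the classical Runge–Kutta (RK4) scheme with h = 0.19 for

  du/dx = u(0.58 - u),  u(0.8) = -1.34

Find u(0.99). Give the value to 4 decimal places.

-2.0464

RK4: k1 = f(x_n, u_n); k2 = f(x_n + h/2, u_n + (h/2)·k1); k3 = f(x_n + h/2, u_n + (h/2)·k2); k4 = f(x_n + h, u_n + h·k3); u_{n+1} = u_n + (h/6)·(k1 + 2k2 + 2k3 + k4).
x=0.800000, u=-1.340000:
  k1 = f(0.800000, -1.340000) = -2.572800
  k2 = f(0.895000, -1.584416) = -3.429335
  k3 = f(0.895000, -1.665787) = -3.741002
  k4 = f(0.990000, -2.050790) = -5.395200
  u ← -1.340000 + (0.19/6)·(k1 + 2k2 + 2k3 + k4) = -2.046441
u(0.99) ≈ -2.0464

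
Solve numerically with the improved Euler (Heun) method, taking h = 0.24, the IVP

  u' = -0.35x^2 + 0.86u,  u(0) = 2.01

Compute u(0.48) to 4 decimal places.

3.0140

Heun: k1 = f(x_n, u_n); k2 = f(x_n + h, u_n + h·k1); u_{n+1} = u_n + (h/2)·(k1 + k2).
x=0.000000, u=2.010000:
  k1 = f(0.000000, 2.010000) = 1.728600
  k2 = f(0.240000, 2.424864) = 2.065223
  u ← 2.010000 + (0.24/2)·(1.728600 + 2.065223) = 2.465259
x=0.240000, u=2.465259:
  k1 = f(0.240000, 2.465259) = 2.099963
  k2 = f(0.480000, 2.969250) = 2.472915
  u ← 2.465259 + (0.24/2)·(2.099963 + 2.472915) = 3.014004
u(0.48) ≈ 3.0140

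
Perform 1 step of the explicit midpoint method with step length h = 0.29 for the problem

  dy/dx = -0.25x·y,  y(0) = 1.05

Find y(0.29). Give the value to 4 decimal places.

Midpoint: k1 = f(x_n, y_n); k2 = f(x_n + h/2, y_n + (h/2)·k1); y_{n+1} = y_n + h·k2.
x=0.000000, y=1.050000:
  k1 = f(0.000000, 1.050000) = 0.000000
  k2 = f(0.145000, 1.050000) = -0.038062
  y ← 1.050000 + 0.29·(-0.038062) = 1.038962
y(0.29) ≈ 1.0390

1.0390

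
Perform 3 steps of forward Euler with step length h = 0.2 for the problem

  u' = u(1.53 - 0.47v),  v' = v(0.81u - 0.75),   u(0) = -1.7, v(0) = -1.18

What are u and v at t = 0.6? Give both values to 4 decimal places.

-4.4057, -0.0984

Euler on (u,v): u_{n+1} = u_n + h·u', v_{n+1} = v_n + h·v'.
0.000000: (-1.700000, -1.180000); f=(-3.543820, 2.509860) → (-2.408764, -0.678028)
0.200000: (-2.408764, -0.678028); f=(-4.453017, 1.831421) → (-3.299367, -0.311744)
0.400000: (-3.299367, -0.311744); f=(-5.531454, 1.066940) → (-4.405658, -0.098356)
(u(0.6), v(0.6)) ≈ (-4.4057, -0.0984)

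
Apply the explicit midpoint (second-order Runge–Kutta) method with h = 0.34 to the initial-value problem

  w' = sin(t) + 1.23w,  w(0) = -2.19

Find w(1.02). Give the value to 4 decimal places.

Midpoint: k1 = f(t_n, w_n); k2 = f(t_n + h/2, w_n + (h/2)·k1); w_{n+1} = w_n + h·k2.
t=0.000000, w=-2.190000:
  k1 = f(0.000000, -2.190000) = -2.693700
  k2 = f(0.170000, -2.647929) = -3.087770
  w ← -2.190000 + 0.34·(-3.087770) = -3.239842
t=0.340000, w=-3.239842:
  k1 = f(0.340000, -3.239842) = -3.651518
  k2 = f(0.510000, -3.860600) = -4.260361
  w ← -3.239842 + 0.34·(-4.260361) = -4.688365
t=0.680000, w=-4.688365:
  k1 = f(0.680000, -4.688365) = -5.137895
  k2 = f(0.850000, -5.561807) = -6.089742
  w ← -4.688365 + 0.34·(-6.089742) = -6.758877
w(1.02) ≈ -6.7589

-6.7589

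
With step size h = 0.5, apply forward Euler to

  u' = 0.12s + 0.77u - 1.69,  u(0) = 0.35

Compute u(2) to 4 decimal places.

-4.3627

Euler: u_{n+1} = u_n + h·f(s_n, u_n).
s=0.000000, u=0.350000: f=-1.420500 → u ← 0.350000 + 0.5·(-1.420500) = -0.360250
s=0.500000, u=-0.360250: f=-1.907393 → u ← -0.360250 + 0.5·(-1.907393) = -1.313946
s=1.000000, u=-1.313946: f=-2.581739 → u ← -1.313946 + 0.5·(-2.581739) = -2.604816
s=1.500000, u=-2.604816: f=-3.515708 → u ← -2.604816 + 0.5·(-3.515708) = -4.362670
u(2) ≈ -4.3627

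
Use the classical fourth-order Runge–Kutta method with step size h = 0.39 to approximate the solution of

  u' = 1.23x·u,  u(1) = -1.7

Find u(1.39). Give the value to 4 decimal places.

-3.0146

RK4: k1 = f(x_n, u_n); k2 = f(x_n + h/2, u_n + (h/2)·k1); k3 = f(x_n + h/2, u_n + (h/2)·k2); k4 = f(x_n + h, u_n + h·k3); u_{n+1} = u_n + (h/6)·(k1 + 2k2 + 2k3 + k4).
x=1.000000, u=-1.700000:
  k1 = f(1.000000, -1.700000) = -2.091000
  k2 = f(1.195000, -2.107745) = -3.098069
  k3 = f(1.195000, -2.304123) = -3.386716
  k4 = f(1.390000, -3.020819) = -5.164695
  u ← -1.700000 + (0.39/6)·(k1 + 2k2 + 2k3 + k4) = -3.014642
u(1.39) ≈ -3.0146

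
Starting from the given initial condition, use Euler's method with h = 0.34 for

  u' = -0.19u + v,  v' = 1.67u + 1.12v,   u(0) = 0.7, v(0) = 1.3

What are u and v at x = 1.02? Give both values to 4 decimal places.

Euler on (u,v): u_{n+1} = u_n + h·u', v_{n+1} = v_n + h·v'.
0.000000: (0.700000, 1.300000); f=(1.167000, 2.625000) → (1.096780, 2.192500)
0.340000: (1.096780, 2.192500); f=(1.984112, 4.287223) → (1.771378, 3.650156)
0.680000: (1.771378, 3.650156); f=(3.313594, 7.046376) → (2.898000, 6.045923)
(u(1.02), v(1.02)) ≈ (2.8980, 6.0459)

2.8980, 6.0459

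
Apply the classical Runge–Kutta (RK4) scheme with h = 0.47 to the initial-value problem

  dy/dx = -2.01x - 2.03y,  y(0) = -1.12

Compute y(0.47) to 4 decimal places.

-0.6060

RK4: k1 = f(x_n, y_n); k2 = f(x_n + h/2, y_n + (h/2)·k1); k3 = f(x_n + h/2, y_n + (h/2)·k2); k4 = f(x_n + h, y_n + h·k3); y_{n+1} = y_n + (h/6)·(k1 + 2k2 + 2k3 + k4).
x=0.000000, y=-1.120000:
  k1 = f(0.000000, -1.120000) = 2.273600
  k2 = f(0.235000, -0.585704) = 0.716629
  k3 = f(0.235000, -0.951592) = 1.459382
  k4 = f(0.470000, -0.434090) = -0.063496
  y ← -1.120000 + (0.47/6)·(k1 + 2k2 + 2k3 + k4) = -0.605967
y(0.47) ≈ -0.6060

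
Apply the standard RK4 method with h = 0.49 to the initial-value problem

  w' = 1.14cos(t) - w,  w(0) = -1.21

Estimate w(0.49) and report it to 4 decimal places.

-0.3199

RK4: k1 = f(t_n, w_n); k2 = f(t_n + h/2, w_n + (h/2)·k1); k3 = f(t_n + h/2, w_n + (h/2)·k2); k4 = f(t_n + h, w_n + h·k3); w_{n+1} = w_n + (h/6)·(k1 + 2k2 + 2k3 + k4).
t=0.000000, w=-1.210000:
  k1 = f(0.000000, -1.210000) = 2.350000
  k2 = f(0.245000, -0.634250) = 1.740207
  k3 = f(0.245000, -0.783649) = 1.889606
  k4 = f(0.490000, -0.284093) = 1.289953
  w ← -1.210000 + (0.49/6)·(k1 + 2k2 + 2k3 + k4) = -0.319868
w(0.49) ≈ -0.3199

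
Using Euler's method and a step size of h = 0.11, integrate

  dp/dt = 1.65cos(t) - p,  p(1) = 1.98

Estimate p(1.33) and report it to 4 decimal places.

1.6077

Euler: p_{n+1} = p_n + h·f(t_n, p_n).
t=1.000000, p=1.980000: f=-1.088501 → p ← 1.980000 + 0.11·(-1.088501) = 1.860265
t=1.110000, p=1.860265: f=-1.126573 → p ← 1.860265 + 0.11·(-1.126573) = 1.736342
t=1.220000, p=1.736342: f=-1.169326 → p ← 1.736342 + 0.11·(-1.169326) = 1.607716
p(1.33) ≈ 1.6077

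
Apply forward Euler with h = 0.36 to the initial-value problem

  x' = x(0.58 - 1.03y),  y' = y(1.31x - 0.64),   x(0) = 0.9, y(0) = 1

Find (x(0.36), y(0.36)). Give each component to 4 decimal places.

Euler on (x,y): x_{n+1} = x_n + h·x', y_{n+1} = y_n + h·y'.
0.000000: (0.900000, 1.000000); f=(-0.405000, 0.539000) → (0.754200, 1.194040)
(x(0.36), y(0.36)) ≈ (0.7542, 1.1940)

0.7542, 1.1940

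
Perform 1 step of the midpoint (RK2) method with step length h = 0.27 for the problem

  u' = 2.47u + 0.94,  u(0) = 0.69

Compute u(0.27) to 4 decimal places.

Midpoint: k1 = f(t_n, u_n); k2 = f(t_n + h/2, u_n + (h/2)·k1); u_{n+1} = u_n + h·k2.
t=0.000000, u=0.690000:
  k1 = f(0.000000, 0.690000) = 2.644300
  k2 = f(0.135000, 1.046981) = 3.526042
  u ← 0.690000 + 0.27·3.526042 = 1.642031
u(0.27) ≈ 1.6420

1.6420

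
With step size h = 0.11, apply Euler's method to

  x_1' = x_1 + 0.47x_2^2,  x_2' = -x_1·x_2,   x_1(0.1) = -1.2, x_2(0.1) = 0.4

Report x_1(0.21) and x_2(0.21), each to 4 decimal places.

Euler on (x_1,x_2): x_1_{n+1} = x_1_n + h·x_1', x_2_{n+1} = x_2_n + h·x_2'.
0.100000: (-1.200000, 0.400000); f=(-1.124800, 0.480000) → (-1.323728, 0.452800)
(x_1(0.21), x_2(0.21)) ≈ (-1.3237, 0.4528)

-1.3237, 0.4528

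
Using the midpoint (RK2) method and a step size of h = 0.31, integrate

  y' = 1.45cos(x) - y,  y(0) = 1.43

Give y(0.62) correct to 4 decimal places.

1.3907

Midpoint: k1 = f(x_n, y_n); k2 = f(x_n + h/2, y_n + (h/2)·k1); y_{n+1} = y_n + h·k2.
x=0.000000, y=1.430000:
  k1 = f(0.000000, 1.430000) = 0.020000
  k2 = f(0.155000, 1.433100) = -0.000483
  y ← 1.430000 + 0.31·(-0.000483) = 1.429850
x=0.310000, y=1.429850:
  k1 = f(0.310000, 1.429850) = -0.048967
  k2 = f(0.465000, 1.422260) = -0.126219
  y ← 1.429850 + 0.31·(-0.126219) = 1.390722
y(0.62) ≈ 1.3907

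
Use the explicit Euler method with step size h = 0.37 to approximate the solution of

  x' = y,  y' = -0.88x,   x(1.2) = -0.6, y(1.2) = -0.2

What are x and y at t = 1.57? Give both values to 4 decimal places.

Euler on (x,y): x_{n+1} = x_n + h·x', y_{n+1} = y_n + h·y'.
1.200000: (-0.600000, -0.200000); f=(-0.200000, 0.528000) → (-0.674000, -0.004640)
(x(1.57), y(1.57)) ≈ (-0.6740, -0.0046)

-0.6740, -0.0046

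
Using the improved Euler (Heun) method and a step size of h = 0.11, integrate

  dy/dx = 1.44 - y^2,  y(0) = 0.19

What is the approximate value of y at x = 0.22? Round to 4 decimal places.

0.4790

Heun: k1 = f(x_n, y_n); k2 = f(x_n + h, y_n + h·k1); y_{n+1} = y_n + (h/2)·(k1 + k2).
x=0.000000, y=0.190000:
  k1 = f(0.000000, 0.190000) = 1.403900
  k2 = f(0.110000, 0.344429) = 1.321369
  y ← 0.190000 + (0.11/2)·(1.403900 + 1.321369) = 0.339890
x=0.110000, y=0.339890:
  k1 = f(0.110000, 0.339890) = 1.324475
  k2 = f(0.220000, 0.485582) = 1.204210
  y ← 0.339890 + (0.11/2)·(1.324475 + 1.204210) = 0.478967
y(0.22) ≈ 0.4790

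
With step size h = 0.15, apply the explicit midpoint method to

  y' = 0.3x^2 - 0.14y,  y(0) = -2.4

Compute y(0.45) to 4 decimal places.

Midpoint: k1 = f(x_n, y_n); k2 = f(x_n + h/2, y_n + (h/2)·k1); y_{n+1} = y_n + h·k2.
x=0.000000, y=-2.400000:
  k1 = f(0.000000, -2.400000) = 0.336000
  k2 = f(0.075000, -2.374800) = 0.334160
  y ← -2.400000 + 0.15·0.334160 = -2.349876
x=0.150000, y=-2.349876:
  k1 = f(0.150000, -2.349876) = 0.335733
  k2 = f(0.225000, -2.324696) = 0.340645
  y ← -2.349876 + 0.15·0.340645 = -2.298779
x=0.300000, y=-2.298779:
  k1 = f(0.300000, -2.298779) = 0.348829
  k2 = f(0.375000, -2.272617) = 0.360354
  y ← -2.298779 + 0.15·0.360354 = -2.244726
y(0.45) ≈ -2.2447

-2.2447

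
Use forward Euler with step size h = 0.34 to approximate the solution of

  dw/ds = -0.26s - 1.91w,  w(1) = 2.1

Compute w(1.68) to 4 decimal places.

0.1087

Euler: w_{n+1} = w_n + h·f(s_n, w_n).
s=1.000000, w=2.100000: f=-4.271000 → w ← 2.100000 + 0.34·(-4.271000) = 0.647860
s=1.340000, w=0.647860: f=-1.585813 → w ← 0.647860 + 0.34·(-1.585813) = 0.108684
w(1.68) ≈ 0.1087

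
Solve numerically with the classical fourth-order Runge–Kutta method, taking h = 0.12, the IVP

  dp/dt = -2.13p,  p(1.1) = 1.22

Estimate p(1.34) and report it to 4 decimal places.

RK4: k1 = f(t_n, p_n); k2 = f(t_n + h/2, p_n + (h/2)·k1); k3 = f(t_n + h/2, p_n + (h/2)·k2); k4 = f(t_n + h, p_n + h·k3); p_{n+1} = p_n + (h/6)·(k1 + 2k2 + 2k3 + k4).
t=1.100000, p=1.220000:
  k1 = f(1.100000, 1.220000) = -2.598600
  k2 = f(1.160000, 1.064084) = -2.266499
  k3 = f(1.160000, 1.084010) = -2.308941
  k4 = f(1.220000, 0.942927) = -2.008435
  p ← 1.220000 + (0.12/6)·(k1 + 2k2 + 2k3 + k4) = 0.944842
t=1.220000, p=0.944842:
  k1 = f(1.220000, 0.944842) = -2.012513
  k2 = f(1.280000, 0.824091) = -1.755314
  k3 = f(1.280000, 0.839523) = -1.788184
  k4 = f(1.340000, 0.730260) = -1.555453
  p ← 0.944842 + (0.12/6)·(k1 + 2k2 + 2k3 + k4) = 0.731742
p(1.34) ≈ 0.7317

0.7317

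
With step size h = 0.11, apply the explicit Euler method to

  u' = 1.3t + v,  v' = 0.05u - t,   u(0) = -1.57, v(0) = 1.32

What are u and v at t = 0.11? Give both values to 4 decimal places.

Euler on (u,v): u_{n+1} = u_n + h·u', v_{n+1} = v_n + h·v'.
0.000000: (-1.570000, 1.320000); f=(1.320000, -0.078500) → (-1.424800, 1.311365)
(u(0.11), v(0.11)) ≈ (-1.4248, 1.3114)

-1.4248, 1.3114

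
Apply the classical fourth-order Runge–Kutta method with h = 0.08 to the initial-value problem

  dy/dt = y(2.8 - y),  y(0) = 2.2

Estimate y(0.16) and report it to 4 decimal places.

2.3845

RK4: k1 = f(t_n, y_n); k2 = f(t_n + h/2, y_n + (h/2)·k1); k3 = f(t_n + h/2, y_n + (h/2)·k2); k4 = f(t_n + h, y_n + h·k3); y_{n+1} = y_n + (h/6)·(k1 + 2k2 + 2k3 + k4).
t=0.000000, y=2.200000:
  k1 = f(0.000000, 2.200000) = 1.320000
  k2 = f(0.040000, 2.252800) = 1.232732
  k3 = f(0.040000, 2.249309) = 1.238674
  k4 = f(0.080000, 2.299094) = 1.151630
  y ← 2.200000 + (0.08/6)·(k1 + 2k2 + 2k3 + k4) = 2.298859
t=0.080000, y=2.298859:
  k1 = f(0.080000, 2.298859) = 1.152052
  k2 = f(0.120000, 2.344941) = 1.067086
  k3 = f(0.120000, 2.341543) = 1.073497
  k4 = f(0.160000, 2.384739) = 0.990289
  y ← 2.298859 + (0.08/6)·(k1 + 2k2 + 2k3 + k4) = 2.384506
y(0.16) ≈ 2.3845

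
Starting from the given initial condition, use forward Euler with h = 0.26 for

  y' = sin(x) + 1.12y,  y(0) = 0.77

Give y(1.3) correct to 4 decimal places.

Euler: y_{n+1} = y_n + h·f(x_n, y_n).
x=0.000000, y=0.770000: f=0.862400 → y ← 0.770000 + 0.26·0.862400 = 0.994224
x=0.260000, y=0.994224: f=1.370611 → y ← 0.994224 + 0.26·1.370611 = 1.350583
x=0.520000, y=1.350583: f=2.009533 → y ← 1.350583 + 0.26·2.009533 = 1.873062
x=0.780000, y=1.873062: f=2.801108 → y ← 1.873062 + 0.26·2.801108 = 2.601350
x=1.040000, y=2.601350: f=3.775916 → y ← 2.601350 + 0.26·3.775916 = 3.583088
y(1.3) ≈ 3.5831

3.5831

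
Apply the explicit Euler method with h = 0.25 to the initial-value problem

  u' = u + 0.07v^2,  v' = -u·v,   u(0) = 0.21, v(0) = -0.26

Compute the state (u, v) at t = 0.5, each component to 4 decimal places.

Euler on (u,v): u_{n+1} = u_n + h·u', v_{n+1} = v_n + h·v'.
0.000000: (0.210000, -0.260000); f=(0.214732, 0.054600) → (0.263683, -0.246350)
0.250000: (0.263683, -0.246350); f=(0.267931, 0.064958) → (0.330666, -0.230110)
(u(0.5), v(0.5)) ≈ (0.3307, -0.2301)

0.3307, -0.2301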